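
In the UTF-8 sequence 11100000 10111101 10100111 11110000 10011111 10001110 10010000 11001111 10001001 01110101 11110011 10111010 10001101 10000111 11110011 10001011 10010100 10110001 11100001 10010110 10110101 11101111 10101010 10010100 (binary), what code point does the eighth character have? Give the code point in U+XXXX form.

U+FA94

Offset 0: leading byte 0xE0 = 11100000 → 3-byte char #1 = E0 BD A7.
Offset 3: leading byte 0xF0 = 11110000 → 4-byte char #2 = F0 9F 8E 90.
Offset 7: leading byte 0xCF = 11001111 → 2-byte char #3 = CF 89.
Offset 9: leading byte 0x75 = 01110101 → 1-byte char #4 = 75.
Offset 10: leading byte 0xF3 = 11110011 → 4-byte char #5 = F3 BA 8D 87.
Offset 14: leading byte 0xF3 = 11110011 → 4-byte char #6 = F3 8B 94 B1.
Offset 18: leading byte 0xE1 = 11100001 → 3-byte char #7 = E1 96 B5.
Offset 21: leading byte 0xEF = 11101111 → 3-byte char #8 = EF AA 94.
Leading byte 0xEF = 11101111 matches 1110xxxx → 3-byte sequence.
Byte 1: 0xEF = 11101111, payload 1111 (4 bits).
Byte 2: 0xAA = 10101010 (10xxxxxx ✓), payload 101010.
Byte 3: 0x94 = 10010100 (10xxxxxx ✓), payload 010100.
Concatenate: 1111101010010100 = 0xFA94 (16 bits → U+FA94).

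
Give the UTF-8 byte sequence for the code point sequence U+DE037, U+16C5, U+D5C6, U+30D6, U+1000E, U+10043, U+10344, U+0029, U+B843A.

F3 9E 80 B7 E1 9B 85 ED 97 86 E3 83 96 F0 90 80 8E F0 90 81 83 F0 90 8D 84 29 F2 B8 90 BA

U+DE037: 4-byte form → F3 9E 80 B7.
U+16C5: 3-byte form → E1 9B 85.
U+D5C6: 3-byte form → ED 97 86.
U+30D6: 3-byte form → E3 83 96.
U+1000E: 4-byte form → F0 90 80 8E.
U+10043: 4-byte form → F0 90 81 83.
U+10344: 4-byte form → F0 90 8D 84.
U+0029: 1-byte form → 29.
U+B843A: 4-byte form → F2 B8 90 BA.
Concatenated (30 bytes): F3 9E 80 B7 E1 9B 85 ED 97 86 E3 83 96 F0 90 80 8E F0 90 81 83 F0 90 8D 84 29 F2 B8 90 BA.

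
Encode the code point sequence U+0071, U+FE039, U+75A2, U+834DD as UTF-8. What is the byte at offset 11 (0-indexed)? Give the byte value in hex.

U+0071 → 1-byte form 71 at offsets 0–0.
U+FE039 → 4-byte form F3 BE 80 B9 at offsets 1–4.
U+75A2 → 3-byte form E7 96 A2 at offsets 5–7.
U+834DD → 4-byte form F2 83 93 9D at offsets 8–11.
Offset 11 falls in char 4's range; it's byte 4 of F2 83 93 9D = 0x9D.

0x9D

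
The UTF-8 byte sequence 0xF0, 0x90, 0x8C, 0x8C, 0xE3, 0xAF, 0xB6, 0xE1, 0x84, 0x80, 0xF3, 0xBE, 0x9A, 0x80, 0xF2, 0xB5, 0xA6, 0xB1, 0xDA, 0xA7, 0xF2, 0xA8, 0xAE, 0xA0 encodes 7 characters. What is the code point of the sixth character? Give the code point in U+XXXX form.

Offset 0: leading byte 0xF0 = 11110000 → 4-byte char #1 = F0 90 8C 8C.
Offset 4: leading byte 0xE3 = 11100011 → 3-byte char #2 = E3 AF B6.
Offset 7: leading byte 0xE1 = 11100001 → 3-byte char #3 = E1 84 80.
Offset 10: leading byte 0xF3 = 11110011 → 4-byte char #4 = F3 BE 9A 80.
Offset 14: leading byte 0xF2 = 11110010 → 4-byte char #5 = F2 B5 A6 B1.
Offset 18: leading byte 0xDA = 11011010 → 2-byte char #6 = DA A7.
Leading byte 0xDA = 11011010 matches 110xxxxx → 2-byte sequence.
Byte 1: 0xDA = 11011010, payload 11010 (5 bits).
Byte 2: 0xA7 = 10100111 (10xxxxxx ✓), payload 100111.
Concatenate: 11010100111 = 0x6A7 (11 bits → U+06A7).

U+06A7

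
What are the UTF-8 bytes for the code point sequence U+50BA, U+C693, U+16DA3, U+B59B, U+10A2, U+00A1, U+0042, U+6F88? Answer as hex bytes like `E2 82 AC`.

U+50BA: 3-byte form → E5 82 BA.
U+C693: 3-byte form → EC 9A 93.
U+16DA3: 4-byte form → F0 96 B6 A3.
U+B59B: 3-byte form → EB 96 9B.
U+10A2: 3-byte form → E1 82 A2.
U+00A1: 2-byte form → C2 A1.
U+0042: 1-byte form → 42.
U+6F88: 3-byte form → E6 BE 88.
Concatenated (22 bytes): E5 82 BA EC 9A 93 F0 96 B6 A3 EB 96 9B E1 82 A2 C2 A1 42 E6 BE 88.

E5 82 BA EC 9A 93 F0 96 B6 A3 EB 96 9B E1 82 A2 C2 A1 42 E6 BE 88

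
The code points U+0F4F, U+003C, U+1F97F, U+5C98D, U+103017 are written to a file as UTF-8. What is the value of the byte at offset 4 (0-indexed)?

U+0F4F → 3-byte form E0 BD 8F at offsets 0–2.
U+003C → 1-byte form 3C at offsets 3–3.
U+1F97F → 4-byte form F0 9F A5 BF at offsets 4–7.
Offset 4 falls in char 3's range; it's byte 1 of F0 9F A5 BF = 0xF0.

0xF0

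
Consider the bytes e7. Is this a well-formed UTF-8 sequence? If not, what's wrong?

Leading byte 0xE7 = 11100111 → 3-byte form, but only 1 byte is present.

invalid (sequence truncated)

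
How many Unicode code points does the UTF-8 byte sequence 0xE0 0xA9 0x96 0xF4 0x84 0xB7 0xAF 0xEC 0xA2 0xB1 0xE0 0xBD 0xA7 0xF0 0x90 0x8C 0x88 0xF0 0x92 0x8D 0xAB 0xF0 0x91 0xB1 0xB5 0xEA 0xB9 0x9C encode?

8

Byte at offset 0: 0xE0 = 11100000 → 3-byte char (#1). Advance 3.
Byte at offset 3: 0xF4 = 11110100 → 4-byte char (#2). Advance 4.
Byte at offset 7: 0xEC = 11101100 → 3-byte char (#3). Advance 3.
Byte at offset 10: 0xE0 = 11100000 → 3-byte char (#4). Advance 3.
Byte at offset 13: 0xF0 = 11110000 → 4-byte char (#5). Advance 4.
Byte at offset 17: 0xF0 = 11110000 → 4-byte char (#6). Advance 4.
Byte at offset 21: 0xF0 = 11110000 → 4-byte char (#7). Advance 4.
Byte at offset 25: 0xEA = 11101010 → 3-byte char (#8). Advance 3.
Reached end at offset 28 after 8 code points.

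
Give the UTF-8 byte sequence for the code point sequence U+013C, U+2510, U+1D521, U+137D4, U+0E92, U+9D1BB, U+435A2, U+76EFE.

U+013C: 2-byte form → C4 BC.
U+2510: 3-byte form → E2 94 90.
U+1D521: 4-byte form → F0 9D 94 A1.
U+137D4: 4-byte form → F0 93 9F 94.
U+0E92: 3-byte form → E0 BA 92.
U+9D1BB: 4-byte form → F2 9D 86 BB.
U+435A2: 4-byte form → F1 83 96 A2.
U+76EFE: 4-byte form → F1 B6 BB BE.
Concatenated (28 bytes): C4 BC E2 94 90 F0 9D 94 A1 F0 93 9F 94 E0 BA 92 F2 9D 86 BB F1 83 96 A2 F1 B6 BB BE.

C4 BC E2 94 90 F0 9D 94 A1 F0 93 9F 94 E0 BA 92 F2 9D 86 BB F1 83 96 A2 F1 B6 BB BE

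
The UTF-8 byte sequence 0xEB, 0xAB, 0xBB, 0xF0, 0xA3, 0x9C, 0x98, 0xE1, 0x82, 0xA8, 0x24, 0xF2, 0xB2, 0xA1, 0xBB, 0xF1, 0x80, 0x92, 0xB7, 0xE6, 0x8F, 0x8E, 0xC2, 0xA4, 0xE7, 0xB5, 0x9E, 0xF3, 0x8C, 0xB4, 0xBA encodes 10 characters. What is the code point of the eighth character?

Offset 0: leading byte 0xEB = 11101011 → 3-byte char #1 = EB AB BB.
Offset 3: leading byte 0xF0 = 11110000 → 4-byte char #2 = F0 A3 9C 98.
Offset 7: leading byte 0xE1 = 11100001 → 3-byte char #3 = E1 82 A8.
Offset 10: leading byte 0x24 = 00100100 → 1-byte char #4 = 24.
Offset 11: leading byte 0xF2 = 11110010 → 4-byte char #5 = F2 B2 A1 BB.
Offset 15: leading byte 0xF1 = 11110001 → 4-byte char #6 = F1 80 92 B7.
Offset 19: leading byte 0xE6 = 11100110 → 3-byte char #7 = E6 8F 8E.
Offset 22: leading byte 0xC2 = 11000010 → 2-byte char #8 = C2 A4.
Leading byte 0xC2 = 11000010 matches 110xxxxx → 2-byte sequence.
Byte 1: 0xC2 = 11000010, payload 00010 (5 bits).
Byte 2: 0xA4 = 10100100 (10xxxxxx ✓), payload 100100.
Concatenate: 00010100100 = 0xA4 (11 bits → U+00A4).

U+00A4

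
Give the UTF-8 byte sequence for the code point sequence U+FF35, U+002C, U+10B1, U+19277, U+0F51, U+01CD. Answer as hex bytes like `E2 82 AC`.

EF BC B5 2C E1 82 B1 F0 99 89 B7 E0 BD 91 C7 8D

U+FF35: 3-byte form → EF BC B5.
U+002C: 1-byte form → 2C.
U+10B1: 3-byte form → E1 82 B1.
U+19277: 4-byte form → F0 99 89 B7.
U+0F51: 3-byte form → E0 BD 91.
U+01CD: 2-byte form → C7 8D.
Concatenated (16 bytes): EF BC B5 2C E1 82 B1 F0 99 89 B7 E0 BD 91 C7 8D.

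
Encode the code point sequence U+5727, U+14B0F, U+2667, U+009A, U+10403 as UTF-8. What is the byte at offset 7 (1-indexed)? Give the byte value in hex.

0x8F

1-indexed offset 7 is 0-indexed offset 6.
U+5727 → 3-byte form E5 9C A7 at offsets 0–2.
U+14B0F → 4-byte form F0 94 AC 8F at offsets 3–6.
Offset 6 falls in char 2's range; it's byte 4 of F0 94 AC 8F = 0x8F.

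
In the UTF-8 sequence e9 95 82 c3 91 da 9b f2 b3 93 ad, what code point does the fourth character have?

U+B34ED

Offset 0: leading byte 0xE9 = 11101001 → 3-byte char #1 = E9 95 82.
Offset 3: leading byte 0xC3 = 11000011 → 2-byte char #2 = C3 91.
Offset 5: leading byte 0xDA = 11011010 → 2-byte char #3 = DA 9B.
Offset 7: leading byte 0xF2 = 11110010 → 4-byte char #4 = F2 B3 93 AD.
Leading byte 0xF2 = 11110010 matches 11110xxx → 4-byte sequence.
Byte 1: 0xF2 = 11110010, payload 010 (3 bits).
Byte 2: 0xB3 = 10110011 (10xxxxxx ✓), payload 110011.
Byte 3: 0x93 = 10010011 (10xxxxxx ✓), payload 010011.
Byte 4: 0xAD = 10101101 (10xxxxxx ✓), payload 101101.
Concatenate: 010110011010011101101 = 0xB34ED (21 bits → U+B34ED).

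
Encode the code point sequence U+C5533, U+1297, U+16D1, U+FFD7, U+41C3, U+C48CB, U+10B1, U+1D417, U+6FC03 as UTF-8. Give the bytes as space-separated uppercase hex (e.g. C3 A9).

U+C5533: 4-byte form → F3 85 94 B3.
U+1297: 3-byte form → E1 8A 97.
U+16D1: 3-byte form → E1 9B 91.
U+FFD7: 3-byte form → EF BF 97.
U+41C3: 3-byte form → E4 87 83.
U+C48CB: 4-byte form → F3 84 A3 8B.
U+10B1: 3-byte form → E1 82 B1.
U+1D417: 4-byte form → F0 9D 90 97.
U+6FC03: 4-byte form → F1 AF B0 83.
Concatenated (31 bytes): F3 85 94 B3 E1 8A 97 E1 9B 91 EF BF 97 E4 87 83 F3 84 A3 8B E1 82 B1 F0 9D 90 97 F1 AF B0 83.

F3 85 94 B3 E1 8A 97 E1 9B 91 EF BF 97 E4 87 83 F3 84 A3 8B E1 82 B1 F0 9D 90 97 F1 AF B0 83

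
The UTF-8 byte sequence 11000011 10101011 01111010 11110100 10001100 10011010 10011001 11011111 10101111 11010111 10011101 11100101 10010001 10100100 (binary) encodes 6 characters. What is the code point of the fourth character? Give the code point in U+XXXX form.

Offset 0: leading byte 0xC3 = 11000011 → 2-byte char #1 = C3 AB.
Offset 2: leading byte 0x7A = 01111010 → 1-byte char #2 = 7A.
Offset 3: leading byte 0xF4 = 11110100 → 4-byte char #3 = F4 8C 9A 99.
Offset 7: leading byte 0xDF = 11011111 → 2-byte char #4 = DF AF.
Leading byte 0xDF = 11011111 matches 110xxxxx → 2-byte sequence.
Byte 1: 0xDF = 11011111, payload 11111 (5 bits).
Byte 2: 0xAF = 10101111 (10xxxxxx ✓), payload 101111.
Concatenate: 11111101111 = 0x7EF (11 bits → U+07EF).

U+07EF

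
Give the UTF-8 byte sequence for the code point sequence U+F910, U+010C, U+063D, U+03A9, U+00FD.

EF A4 90 C4 8C D8 BD CE A9 C3 BD

U+F910: 3-byte form → EF A4 90.
U+010C: 2-byte form → C4 8C.
U+063D: 2-byte form → D8 BD.
U+03A9: 2-byte form → CE A9.
U+00FD: 2-byte form → C3 BD.
Concatenated (11 bytes): EF A4 90 C4 8C D8 BD CE A9 C3 BD.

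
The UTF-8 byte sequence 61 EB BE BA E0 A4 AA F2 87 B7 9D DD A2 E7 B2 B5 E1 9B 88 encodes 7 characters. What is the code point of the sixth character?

U+7CB5

Offset 0: leading byte 0x61 = 01100001 → 1-byte char #1 = 61.
Offset 1: leading byte 0xEB = 11101011 → 3-byte char #2 = EB BE BA.
Offset 4: leading byte 0xE0 = 11100000 → 3-byte char #3 = E0 A4 AA.
Offset 7: leading byte 0xF2 = 11110010 → 4-byte char #4 = F2 87 B7 9D.
Offset 11: leading byte 0xDD = 11011101 → 2-byte char #5 = DD A2.
Offset 13: leading byte 0xE7 = 11100111 → 3-byte char #6 = E7 B2 B5.
Leading byte 0xE7 = 11100111 matches 1110xxxx → 3-byte sequence.
Byte 1: 0xE7 = 11100111, payload 0111 (4 bits).
Byte 2: 0xB2 = 10110010 (10xxxxxx ✓), payload 110010.
Byte 3: 0xB5 = 10110101 (10xxxxxx ✓), payload 110101.
Concatenate: 0111110010110101 = 0x7CB5 (16 bits → U+7CB5).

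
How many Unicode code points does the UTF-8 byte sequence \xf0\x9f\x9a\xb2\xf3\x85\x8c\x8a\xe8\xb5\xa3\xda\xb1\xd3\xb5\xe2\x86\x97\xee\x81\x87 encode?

Byte at offset 0: 0xF0 = 11110000 → 4-byte char (#1). Advance 4.
Byte at offset 4: 0xF3 = 11110011 → 4-byte char (#2). Advance 4.
Byte at offset 8: 0xE8 = 11101000 → 3-byte char (#3). Advance 3.
Byte at offset 11: 0xDA = 11011010 → 2-byte char (#4). Advance 2.
Byte at offset 13: 0xD3 = 11010011 → 2-byte char (#5). Advance 2.
Byte at offset 15: 0xE2 = 11100010 → 3-byte char (#6). Advance 3.
Byte at offset 18: 0xEE = 11101110 → 3-byte char (#7). Advance 3.
Reached end at offset 21 after 7 code points.

7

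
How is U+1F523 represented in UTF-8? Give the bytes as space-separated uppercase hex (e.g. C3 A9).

U+1F523 = 0x1F523 = 128291 decimal. In range U+10000–U+10FFFF → 4-byte form: 11110xxx 10xxxxxx 10xxxxxx 10xxxxxx.
Binary (21 bits): 000011111010100100011.
Split 3+6+6+6: 000 | 011111 | 010100 | 100011.
Byte 1: 11110000 = 0xF0.
Byte 2: 10011111 = 0x9F.
Byte 3: 10010100 = 0x94.
Byte 4: 10100011 = 0xA3.

F0 9F 94 A3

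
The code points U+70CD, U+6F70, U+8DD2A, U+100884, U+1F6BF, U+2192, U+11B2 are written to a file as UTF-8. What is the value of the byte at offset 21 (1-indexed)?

0x92

1-indexed offset 21 is 0-indexed offset 20.
U+70CD → 3-byte form E7 83 8D at offsets 0–2.
U+6F70 → 3-byte form E6 BD B0 at offsets 3–5.
U+8DD2A → 4-byte form F2 8D B4 AA at offsets 6–9.
U+100884 → 4-byte form F4 80 A2 84 at offsets 10–13.
U+1F6BF → 4-byte form F0 9F 9A BF at offsets 14–17.
U+2192 → 3-byte form E2 86 92 at offsets 18–20.
Offset 20 falls in char 6's range; it's byte 3 of E2 86 92 = 0x92.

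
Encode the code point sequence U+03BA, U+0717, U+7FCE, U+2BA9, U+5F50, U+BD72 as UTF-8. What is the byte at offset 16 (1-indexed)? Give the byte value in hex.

1-indexed offset 16 is 0-indexed offset 15.
U+03BA → 2-byte form CE BA at offsets 0–1.
U+0717 → 2-byte form DC 97 at offsets 2–3.
U+7FCE → 3-byte form E7 BF 8E at offsets 4–6.
U+2BA9 → 3-byte form E2 AE A9 at offsets 7–9.
U+5F50 → 3-byte form E5 BD 90 at offsets 10–12.
U+BD72 → 3-byte form EB B5 B2 at offsets 13–15.
Offset 15 falls in char 6's range; it's byte 3 of EB B5 B2 = 0xB2.

0xB2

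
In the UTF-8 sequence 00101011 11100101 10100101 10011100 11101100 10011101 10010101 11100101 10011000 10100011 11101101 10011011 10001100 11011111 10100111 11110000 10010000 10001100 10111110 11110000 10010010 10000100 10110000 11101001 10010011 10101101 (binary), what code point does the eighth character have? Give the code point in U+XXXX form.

U+12130

Offset 0: leading byte 0x2B = 00101011 → 1-byte char #1 = 2B.
Offset 1: leading byte 0xE5 = 11100101 → 3-byte char #2 = E5 A5 9C.
Offset 4: leading byte 0xEC = 11101100 → 3-byte char #3 = EC 9D 95.
Offset 7: leading byte 0xE5 = 11100101 → 3-byte char #4 = E5 98 A3.
Offset 10: leading byte 0xED = 11101101 → 3-byte char #5 = ED 9B 8C.
Offset 13: leading byte 0xDF = 11011111 → 2-byte char #6 = DF A7.
Offset 15: leading byte 0xF0 = 11110000 → 4-byte char #7 = F0 90 8C BE.
Offset 19: leading byte 0xF0 = 11110000 → 4-byte char #8 = F0 92 84 B0.
Leading byte 0xF0 = 11110000 matches 11110xxx → 4-byte sequence.
Byte 1: 0xF0 = 11110000, payload 000 (3 bits).
Byte 2: 0x92 = 10010010 (10xxxxxx ✓), payload 010010.
Byte 3: 0x84 = 10000100 (10xxxxxx ✓), payload 000100.
Byte 4: 0xB0 = 10110000 (10xxxxxx ✓), payload 110000.
Concatenate: 000010010000100110000 = 0x12130 (21 bits → U+12130).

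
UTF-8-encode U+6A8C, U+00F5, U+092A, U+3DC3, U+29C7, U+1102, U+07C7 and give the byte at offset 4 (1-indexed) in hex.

0xC3

1-indexed offset 4 is 0-indexed offset 3.
U+6A8C → 3-byte form E6 AA 8C at offsets 0–2.
U+00F5 → 2-byte form C3 B5 at offsets 3–4.
Offset 3 falls in char 2's range; it's byte 1 of C3 B5 = 0xC3.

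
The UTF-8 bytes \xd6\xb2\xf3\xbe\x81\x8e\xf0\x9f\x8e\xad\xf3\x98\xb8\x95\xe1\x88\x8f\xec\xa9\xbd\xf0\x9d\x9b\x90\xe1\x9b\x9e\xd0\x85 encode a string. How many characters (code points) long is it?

9

Byte at offset 0: 0xD6 = 11010110 → 2-byte char (#1). Advance 2.
Byte at offset 2: 0xF3 = 11110011 → 4-byte char (#2). Advance 4.
Byte at offset 6: 0xF0 = 11110000 → 4-byte char (#3). Advance 4.
Byte at offset 10: 0xF3 = 11110011 → 4-byte char (#4). Advance 4.
Byte at offset 14: 0xE1 = 11100001 → 3-byte char (#5). Advance 3.
Byte at offset 17: 0xEC = 11101100 → 3-byte char (#6). Advance 3.
Byte at offset 20: 0xF0 = 11110000 → 4-byte char (#7). Advance 4.
Byte at offset 24: 0xE1 = 11100001 → 3-byte char (#8). Advance 3.
Byte at offset 27: 0xD0 = 11010000 → 2-byte char (#9). Advance 2.
Reached end at offset 29 after 9 code points.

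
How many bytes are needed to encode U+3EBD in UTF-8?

3

U+3EBD = 0x3EBD. UTF-8 uses 1 byte below 0x80, 2 below 0x800, 3 below 0x10000, 4 up to 0x10FFFF. 0x3EBD is in U+0800–U+FFFF → 3 bytes.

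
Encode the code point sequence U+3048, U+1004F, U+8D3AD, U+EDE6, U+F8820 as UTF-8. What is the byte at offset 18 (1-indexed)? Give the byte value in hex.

1-indexed offset 18 is 0-indexed offset 17.
U+3048 → 3-byte form E3 81 88 at offsets 0–2.
U+1004F → 4-byte form F0 90 81 8F at offsets 3–6.
U+8D3AD → 4-byte form F2 8D 8E AD at offsets 7–10.
U+EDE6 → 3-byte form EE B7 A6 at offsets 11–13.
U+F8820 → 4-byte form F3 B8 A0 A0 at offsets 14–17.
Offset 17 falls in char 5's range; it's byte 4 of F3 B8 A0 A0 = 0xA0.

0xA0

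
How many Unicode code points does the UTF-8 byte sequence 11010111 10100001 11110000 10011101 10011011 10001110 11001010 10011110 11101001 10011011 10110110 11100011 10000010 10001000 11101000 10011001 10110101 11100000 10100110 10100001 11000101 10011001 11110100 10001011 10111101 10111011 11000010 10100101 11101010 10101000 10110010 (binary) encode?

11

Byte at offset 0: 0xD7 = 11010111 → 2-byte char (#1). Advance 2.
Byte at offset 2: 0xF0 = 11110000 → 4-byte char (#2). Advance 4.
Byte at offset 6: 0xCA = 11001010 → 2-byte char (#3). Advance 2.
Byte at offset 8: 0xE9 = 11101001 → 3-byte char (#4). Advance 3.
Byte at offset 11: 0xE3 = 11100011 → 3-byte char (#5). Advance 3.
Byte at offset 14: 0xE8 = 11101000 → 3-byte char (#6). Advance 3.
Byte at offset 17: 0xE0 = 11100000 → 3-byte char (#7). Advance 3.
Byte at offset 20: 0xC5 = 11000101 → 2-byte char (#8). Advance 2.
Byte at offset 22: 0xF4 = 11110100 → 4-byte char (#9). Advance 4.
Byte at offset 26: 0xC2 = 11000010 → 2-byte char (#10). Advance 2.
Byte at offset 28: 0xEA = 11101010 → 3-byte char (#11). Advance 3.
Reached end at offset 31 after 11 code points.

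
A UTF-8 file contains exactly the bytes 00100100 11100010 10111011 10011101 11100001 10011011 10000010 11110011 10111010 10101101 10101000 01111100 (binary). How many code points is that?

Byte at offset 0: 0x24 = 00100100 → 1-byte char (#1). Advance 1.
Byte at offset 1: 0xE2 = 11100010 → 3-byte char (#2). Advance 3.
Byte at offset 4: 0xE1 = 11100001 → 3-byte char (#3). Advance 3.
Byte at offset 7: 0xF3 = 11110011 → 4-byte char (#4). Advance 4.
Byte at offset 11: 0x7C = 01111100 → 1-byte char (#5). Advance 1.
Reached end at offset 12 after 5 code points.

5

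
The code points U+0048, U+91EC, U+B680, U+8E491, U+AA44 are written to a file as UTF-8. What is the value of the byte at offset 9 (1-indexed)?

1-indexed offset 9 is 0-indexed offset 8.
U+0048 → 1-byte form 48 at offsets 0–0.
U+91EC → 3-byte form E9 87 AC at offsets 1–3.
U+B680 → 3-byte form EB 9A 80 at offsets 4–6.
U+8E491 → 4-byte form F2 8E 92 91 at offsets 7–10.
Offset 8 falls in char 4's range; it's byte 2 of F2 8E 92 91 = 0x8E.

0x8E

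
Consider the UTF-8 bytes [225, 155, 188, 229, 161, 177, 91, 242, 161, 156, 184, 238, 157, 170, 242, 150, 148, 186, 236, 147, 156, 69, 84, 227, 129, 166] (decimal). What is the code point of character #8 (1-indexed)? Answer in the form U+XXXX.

U+0045

Offset 0: leading byte 0xE1 = 11100001 → 3-byte char #1 = E1 9B BC.
Offset 3: leading byte 0xE5 = 11100101 → 3-byte char #2 = E5 A1 B1.
Offset 6: leading byte 0x5B = 01011011 → 1-byte char #3 = 5B.
Offset 7: leading byte 0xF2 = 11110010 → 4-byte char #4 = F2 A1 9C B8.
Offset 11: leading byte 0xEE = 11101110 → 3-byte char #5 = EE 9D AA.
Offset 14: leading byte 0xF2 = 11110010 → 4-byte char #6 = F2 96 94 BA.
Offset 18: leading byte 0xEC = 11101100 → 3-byte char #7 = EC 93 9C.
Offset 21: leading byte 0x45 = 01000101 → 1-byte char #8 = 45.
Leading byte 0x45 = 01000101 matches 0xxxxxxx → 1-byte sequence.
Byte 1: 0x45 = 01000101, payload 1000101 (7 bits).
Concatenate: 1000101 = 0x45 (7 bits → U+0045).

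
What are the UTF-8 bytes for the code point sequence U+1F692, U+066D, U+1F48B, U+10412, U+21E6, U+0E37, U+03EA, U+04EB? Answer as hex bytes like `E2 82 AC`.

F0 9F 9A 92 D9 AD F0 9F 92 8B F0 90 90 92 E2 87 A6 E0 B8 B7 CF AA D3 AB

U+1F692: 4-byte form → F0 9F 9A 92.
U+066D: 2-byte form → D9 AD.
U+1F48B: 4-byte form → F0 9F 92 8B.
U+10412: 4-byte form → F0 90 90 92.
U+21E6: 3-byte form → E2 87 A6.
U+0E37: 3-byte form → E0 B8 B7.
U+03EA: 2-byte form → CF AA.
U+04EB: 2-byte form → D3 AB.
Concatenated (24 bytes): F0 9F 9A 92 D9 AD F0 9F 92 8B F0 90 90 92 E2 87 A6 E0 B8 B7 CF AA D3 AB.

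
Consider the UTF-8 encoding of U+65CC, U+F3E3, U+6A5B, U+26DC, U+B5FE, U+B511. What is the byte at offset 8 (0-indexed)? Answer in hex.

U+65CC → 3-byte form E6 97 8C at offsets 0–2.
U+F3E3 → 3-byte form EF 8F A3 at offsets 3–5.
U+6A5B → 3-byte form E6 A9 9B at offsets 6–8.
Offset 8 falls in char 3's range; it's byte 3 of E6 A9 9B = 0x9B.

0x9B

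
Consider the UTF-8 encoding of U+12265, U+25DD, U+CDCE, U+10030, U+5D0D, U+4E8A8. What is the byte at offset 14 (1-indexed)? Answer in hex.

1-indexed offset 14 is 0-indexed offset 13.
U+12265 → 4-byte form F0 92 89 A5 at offsets 0–3.
U+25DD → 3-byte form E2 97 9D at offsets 4–6.
U+CDCE → 3-byte form EC B7 8E at offsets 7–9.
U+10030 → 4-byte form F0 90 80 B0 at offsets 10–13.
Offset 13 falls in char 4's range; it's byte 4 of F0 90 80 B0 = 0xB0.

0xB0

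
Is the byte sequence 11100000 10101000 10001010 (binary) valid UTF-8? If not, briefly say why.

Leading byte 0xE0 = 11100000 → 3-byte form.
Continuation bytes 0xA8=10101000, 0x8A=10001010 all match 10xxxxxx.
Decoded value 0xA0A is ≥ 0x800 (shortest form) and not a surrogate.

valid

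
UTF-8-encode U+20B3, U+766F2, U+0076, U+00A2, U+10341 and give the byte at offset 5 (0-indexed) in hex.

U+20B3 → 3-byte form E2 82 B3 at offsets 0–2.
U+766F2 → 4-byte form F1 B6 9B B2 at offsets 3–6.
Offset 5 falls in char 2's range; it's byte 3 of F1 B6 9B B2 = 0x9B.

0x9B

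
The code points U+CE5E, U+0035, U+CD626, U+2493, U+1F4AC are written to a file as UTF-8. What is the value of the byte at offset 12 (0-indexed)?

U+CE5E → 3-byte form EC B9 9E at offsets 0–2.
U+0035 → 1-byte form 35 at offsets 3–3.
U+CD626 → 4-byte form F3 8D 98 A6 at offsets 4–7.
U+2493 → 3-byte form E2 92 93 at offsets 8–10.
U+1F4AC → 4-byte form F0 9F 92 AC at offsets 11–14.
Offset 12 falls in char 5's range; it's byte 2 of F0 9F 92 AC = 0x9F.

0x9F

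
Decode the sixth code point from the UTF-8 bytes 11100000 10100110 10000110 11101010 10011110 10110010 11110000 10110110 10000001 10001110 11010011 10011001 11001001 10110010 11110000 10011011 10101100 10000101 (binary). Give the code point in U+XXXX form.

Offset 0: leading byte 0xE0 = 11100000 → 3-byte char #1 = E0 A6 86.
Offset 3: leading byte 0xEA = 11101010 → 3-byte char #2 = EA 9E B2.
Offset 6: leading byte 0xF0 = 11110000 → 4-byte char #3 = F0 B6 81 8E.
Offset 10: leading byte 0xD3 = 11010011 → 2-byte char #4 = D3 99.
Offset 12: leading byte 0xC9 = 11001001 → 2-byte char #5 = C9 B2.
Offset 14: leading byte 0xF0 = 11110000 → 4-byte char #6 = F0 9B AC 85.
Leading byte 0xF0 = 11110000 matches 11110xxx → 4-byte sequence.
Byte 1: 0xF0 = 11110000, payload 000 (3 bits).
Byte 2: 0x9B = 10011011 (10xxxxxx ✓), payload 011011.
Byte 3: 0xAC = 10101100 (10xxxxxx ✓), payload 101100.
Byte 4: 0x85 = 10000101 (10xxxxxx ✓), payload 000101.
Concatenate: 000011011101100000101 = 0x1BB05 (21 bits → U+1BB05).

U+1BB05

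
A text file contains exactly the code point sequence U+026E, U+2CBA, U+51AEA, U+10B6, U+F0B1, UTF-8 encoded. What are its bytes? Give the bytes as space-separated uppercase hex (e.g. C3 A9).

U+026E: 2-byte form → C9 AE.
U+2CBA: 3-byte form → E2 B2 BA.
U+51AEA: 4-byte form → F1 91 AB AA.
U+10B6: 3-byte form → E1 82 B6.
U+F0B1: 3-byte form → EF 82 B1.
Concatenated (15 bytes): C9 AE E2 B2 BA F1 91 AB AA E1 82 B6 EF 82 B1.

C9 AE E2 B2 BA F1 91 AB AA E1 82 B6 EF 82 B1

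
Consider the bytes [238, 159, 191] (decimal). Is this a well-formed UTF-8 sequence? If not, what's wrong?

Leading byte 0xEE = 11101110 → 3-byte form.
Continuation bytes 0x9F=10011111, 0xBF=10111111 all match 10xxxxxx.
Decoded value 0xE7FF is ≥ 0x800 (shortest form) and not a surrogate.

valid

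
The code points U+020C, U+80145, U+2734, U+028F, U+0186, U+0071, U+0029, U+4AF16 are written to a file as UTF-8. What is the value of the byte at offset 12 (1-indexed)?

1-indexed offset 12 is 0-indexed offset 11.
U+020C → 2-byte form C8 8C at offsets 0–1.
U+80145 → 4-byte form F2 80 85 85 at offsets 2–5.
U+2734 → 3-byte form E2 9C B4 at offsets 6–8.
U+028F → 2-byte form CA 8F at offsets 9–10.
U+0186 → 2-byte form C6 86 at offsets 11–12.
Offset 11 falls in char 5's range; it's byte 1 of C6 86 = 0xC6.

0xC6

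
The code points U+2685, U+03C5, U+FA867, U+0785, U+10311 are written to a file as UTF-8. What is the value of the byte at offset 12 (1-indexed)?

1-indexed offset 12 is 0-indexed offset 11.
U+2685 → 3-byte form E2 9A 85 at offsets 0–2.
U+03C5 → 2-byte form CF 85 at offsets 3–4.
U+FA867 → 4-byte form F3 BA A1 A7 at offsets 5–8.
U+0785 → 2-byte form DE 85 at offsets 9–10.
U+10311 → 4-byte form F0 90 8C 91 at offsets 11–14.
Offset 11 falls in char 5's range; it's byte 1 of F0 90 8C 91 = 0xF0.

0xF0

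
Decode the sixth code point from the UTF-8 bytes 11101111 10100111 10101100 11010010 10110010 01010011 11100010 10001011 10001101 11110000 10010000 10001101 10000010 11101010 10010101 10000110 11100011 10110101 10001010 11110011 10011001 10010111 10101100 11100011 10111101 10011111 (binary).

Offset 0: leading byte 0xEF = 11101111 → 3-byte char #1 = EF A7 AC.
Offset 3: leading byte 0xD2 = 11010010 → 2-byte char #2 = D2 B2.
Offset 5: leading byte 0x53 = 01010011 → 1-byte char #3 = 53.
Offset 6: leading byte 0xE2 = 11100010 → 3-byte char #4 = E2 8B 8D.
Offset 9: leading byte 0xF0 = 11110000 → 4-byte char #5 = F0 90 8D 82.
Offset 13: leading byte 0xEA = 11101010 → 3-byte char #6 = EA 95 86.
Leading byte 0xEA = 11101010 matches 1110xxxx → 3-byte sequence.
Byte 1: 0xEA = 11101010, payload 1010 (4 bits).
Byte 2: 0x95 = 10010101 (10xxxxxx ✓), payload 010101.
Byte 3: 0x86 = 10000110 (10xxxxxx ✓), payload 000110.
Concatenate: 1010010101000110 = 0xA546 (16 bits → U+A546).

U+A546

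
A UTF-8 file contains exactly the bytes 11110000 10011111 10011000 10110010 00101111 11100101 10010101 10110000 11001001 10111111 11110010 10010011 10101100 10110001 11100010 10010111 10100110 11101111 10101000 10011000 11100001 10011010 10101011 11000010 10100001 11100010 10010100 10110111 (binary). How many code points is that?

Byte at offset 0: 0xF0 = 11110000 → 4-byte char (#1). Advance 4.
Byte at offset 4: 0x2F = 00101111 → 1-byte char (#2). Advance 1.
Byte at offset 5: 0xE5 = 11100101 → 3-byte char (#3). Advance 3.
Byte at offset 8: 0xC9 = 11001001 → 2-byte char (#4). Advance 2.
Byte at offset 10: 0xF2 = 11110010 → 4-byte char (#5). Advance 4.
Byte at offset 14: 0xE2 = 11100010 → 3-byte char (#6). Advance 3.
Byte at offset 17: 0xEF = 11101111 → 3-byte char (#7). Advance 3.
Byte at offset 20: 0xE1 = 11100001 → 3-byte char (#8). Advance 3.
Byte at offset 23: 0xC2 = 11000010 → 2-byte char (#9). Advance 2.
Byte at offset 25: 0xE2 = 11100010 → 3-byte char (#10). Advance 3.
Reached end at offset 28 after 10 code points.

10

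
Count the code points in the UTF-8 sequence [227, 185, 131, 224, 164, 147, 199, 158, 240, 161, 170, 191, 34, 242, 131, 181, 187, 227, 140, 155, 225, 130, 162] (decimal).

Byte at offset 0: 0xE3 = 11100011 → 3-byte char (#1). Advance 3.
Byte at offset 3: 0xE0 = 11100000 → 3-byte char (#2). Advance 3.
Byte at offset 6: 0xC7 = 11000111 → 2-byte char (#3). Advance 2.
Byte at offset 8: 0xF0 = 11110000 → 4-byte char (#4). Advance 4.
Byte at offset 12: 0x22 = 00100010 → 1-byte char (#5). Advance 1.
Byte at offset 13: 0xF2 = 11110010 → 4-byte char (#6). Advance 4.
Byte at offset 17: 0xE3 = 11100011 → 3-byte char (#7). Advance 3.
Byte at offset 20: 0xE1 = 11100001 → 3-byte char (#8). Advance 3.
Reached end at offset 23 after 8 code points.

8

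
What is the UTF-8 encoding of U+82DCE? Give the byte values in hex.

F2 82 B7 8E

U+82DCE = 0x82DCE = 536014 decimal. In range U+10000–U+10FFFF → 4-byte form: 11110xxx 10xxxxxx 10xxxxxx 10xxxxxx.
Binary (21 bits): 010000010110111001110.
Split 3+6+6+6: 010 | 000010 | 110111 | 001110.
Byte 1: 11110010 = 0xF2.
Byte 2: 10000010 = 0x82.
Byte 3: 10110111 = 0xB7.
Byte 4: 10001110 = 0x8E.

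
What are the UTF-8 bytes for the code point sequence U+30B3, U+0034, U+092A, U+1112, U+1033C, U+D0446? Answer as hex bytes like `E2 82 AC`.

E3 82 B3 34 E0 A4 AA E1 84 92 F0 90 8C BC F3 90 91 86

U+30B3: 3-byte form → E3 82 B3.
U+0034: 1-byte form → 34.
U+092A: 3-byte form → E0 A4 AA.
U+1112: 3-byte form → E1 84 92.
U+1033C: 4-byte form → F0 90 8C BC.
U+D0446: 4-byte form → F3 90 91 86.
Concatenated (18 bytes): E3 82 B3 34 E0 A4 AA E1 84 92 F0 90 8C BC F3 90 91 86.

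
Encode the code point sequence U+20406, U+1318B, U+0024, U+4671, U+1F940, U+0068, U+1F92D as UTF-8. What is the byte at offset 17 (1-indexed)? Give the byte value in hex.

1-indexed offset 17 is 0-indexed offset 16.
U+20406 → 4-byte form F0 A0 90 86 at offsets 0–3.
U+1318B → 4-byte form F0 93 86 8B at offsets 4–7.
U+0024 → 1-byte form 24 at offsets 8–8.
U+4671 → 3-byte form E4 99 B1 at offsets 9–11.
U+1F940 → 4-byte form F0 9F A5 80 at offsets 12–15.
U+0068 → 1-byte form 68 at offsets 16–16.
Offset 16 falls in char 6's range; it's byte 1 of 68 = 0x68.

0x68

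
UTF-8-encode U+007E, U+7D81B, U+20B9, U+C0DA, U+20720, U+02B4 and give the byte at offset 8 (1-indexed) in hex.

0xB9

1-indexed offset 8 is 0-indexed offset 7.
U+007E → 1-byte form 7E at offsets 0–0.
U+7D81B → 4-byte form F1 BD A0 9B at offsets 1–4.
U+20B9 → 3-byte form E2 82 B9 at offsets 5–7.
Offset 7 falls in char 3's range; it's byte 3 of E2 82 B9 = 0xB9.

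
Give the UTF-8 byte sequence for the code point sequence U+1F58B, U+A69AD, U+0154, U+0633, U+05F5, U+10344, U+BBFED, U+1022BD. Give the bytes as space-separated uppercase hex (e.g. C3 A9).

F0 9F 96 8B F2 A6 A6 AD C5 94 D8 B3 D7 B5 F0 90 8D 84 F2 BB BF AD F4 82 8A BD

U+1F58B: 4-byte form → F0 9F 96 8B.
U+A69AD: 4-byte form → F2 A6 A6 AD.
U+0154: 2-byte form → C5 94.
U+0633: 2-byte form → D8 B3.
U+05F5: 2-byte form → D7 B5.
U+10344: 4-byte form → F0 90 8D 84.
U+BBFED: 4-byte form → F2 BB BF AD.
U+1022BD: 4-byte form → F4 82 8A BD.
Concatenated (26 bytes): F0 9F 96 8B F2 A6 A6 AD C5 94 D8 B3 D7 B5 F0 90 8D 84 F2 BB BF AD F4 82 8A BD.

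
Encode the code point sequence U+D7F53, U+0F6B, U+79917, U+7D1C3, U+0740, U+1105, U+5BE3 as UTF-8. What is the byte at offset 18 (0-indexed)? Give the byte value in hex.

0x84

U+D7F53 → 4-byte form F3 97 BD 93 at offsets 0–3.
U+0F6B → 3-byte form E0 BD AB at offsets 4–6.
U+79917 → 4-byte form F1 B9 A4 97 at offsets 7–10.
U+7D1C3 → 4-byte form F1 BD 87 83 at offsets 11–14.
U+0740 → 2-byte form DD 80 at offsets 15–16.
U+1105 → 3-byte form E1 84 85 at offsets 17–19.
Offset 18 falls in char 6's range; it's byte 2 of E1 84 85 = 0x84.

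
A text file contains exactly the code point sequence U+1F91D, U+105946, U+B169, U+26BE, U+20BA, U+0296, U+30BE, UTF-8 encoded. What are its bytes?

F0 9F A4 9D F4 85 A5 86 EB 85 A9 E2 9A BE E2 82 BA CA 96 E3 82 BE

U+1F91D: 4-byte form → F0 9F A4 9D.
U+105946: 4-byte form → F4 85 A5 86.
U+B169: 3-byte form → EB 85 A9.
U+26BE: 3-byte form → E2 9A BE.
U+20BA: 3-byte form → E2 82 BA.
U+0296: 2-byte form → CA 96.
U+30BE: 3-byte form → E3 82 BE.
Concatenated (22 bytes): F0 9F A4 9D F4 85 A5 86 EB 85 A9 E2 9A BE E2 82 BA CA 96 E3 82 BE.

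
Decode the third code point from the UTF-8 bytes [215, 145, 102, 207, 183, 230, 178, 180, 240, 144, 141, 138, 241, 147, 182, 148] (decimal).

U+03F7

Offset 0: leading byte 0xD7 = 11010111 → 2-byte char #1 = D7 91.
Offset 2: leading byte 0x66 = 01100110 → 1-byte char #2 = 66.
Offset 3: leading byte 0xCF = 11001111 → 2-byte char #3 = CF B7.
Leading byte 0xCF = 11001111 matches 110xxxxx → 2-byte sequence.
Byte 1: 0xCF = 11001111, payload 01111 (5 bits).
Byte 2: 0xB7 = 10110111 (10xxxxxx ✓), payload 110111.
Concatenate: 01111110111 = 0x3F7 (11 bits → U+03F7).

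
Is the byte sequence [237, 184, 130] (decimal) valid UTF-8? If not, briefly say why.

invalid (encodes a surrogate (U+D800–U+DFFF))

Structurally a 3-byte sequence; payload = 0xDE02.
But 0xDE02 is in U+D800–U+DFFF, the surrogate range. Surrogates are not Unicode scalar values and are forbidden in UTF-8.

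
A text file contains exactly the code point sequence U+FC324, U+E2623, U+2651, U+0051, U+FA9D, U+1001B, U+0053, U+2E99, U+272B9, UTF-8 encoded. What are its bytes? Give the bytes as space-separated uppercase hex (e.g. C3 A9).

F3 BC 8C A4 F3 A2 98 A3 E2 99 91 51 EF AA 9D F0 90 80 9B 53 E2 BA 99 F0 A7 8A B9

U+FC324: 4-byte form → F3 BC 8C A4.
U+E2623: 4-byte form → F3 A2 98 A3.
U+2651: 3-byte form → E2 99 91.
U+0051: 1-byte form → 51.
U+FA9D: 3-byte form → EF AA 9D.
U+1001B: 4-byte form → F0 90 80 9B.
U+0053: 1-byte form → 53.
U+2E99: 3-byte form → E2 BA 99.
U+272B9: 4-byte form → F0 A7 8A B9.
Concatenated (27 bytes): F3 BC 8C A4 F3 A2 98 A3 E2 99 91 51 EF AA 9D F0 90 80 9B 53 E2 BA 99 F0 A7 8A B9.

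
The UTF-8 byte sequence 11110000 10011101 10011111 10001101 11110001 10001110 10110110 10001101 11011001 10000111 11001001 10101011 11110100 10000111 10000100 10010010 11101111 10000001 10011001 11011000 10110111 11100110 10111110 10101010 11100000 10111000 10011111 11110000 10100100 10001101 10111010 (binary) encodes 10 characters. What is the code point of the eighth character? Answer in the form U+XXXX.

Offset 0: leading byte 0xF0 = 11110000 → 4-byte char #1 = F0 9D 9F 8D.
Offset 4: leading byte 0xF1 = 11110001 → 4-byte char #2 = F1 8E B6 8D.
Offset 8: leading byte 0xD9 = 11011001 → 2-byte char #3 = D9 87.
Offset 10: leading byte 0xC9 = 11001001 → 2-byte char #4 = C9 AB.
Offset 12: leading byte 0xF4 = 11110100 → 4-byte char #5 = F4 87 84 92.
Offset 16: leading byte 0xEF = 11101111 → 3-byte char #6 = EF 81 99.
Offset 19: leading byte 0xD8 = 11011000 → 2-byte char #7 = D8 B7.
Offset 21: leading byte 0xE6 = 11100110 → 3-byte char #8 = E6 BE AA.
Leading byte 0xE6 = 11100110 matches 1110xxxx → 3-byte sequence.
Byte 1: 0xE6 = 11100110, payload 0110 (4 bits).
Byte 2: 0xBE = 10111110 (10xxxxxx ✓), payload 111110.
Byte 3: 0xAA = 10101010 (10xxxxxx ✓), payload 101010.
Concatenate: 0110111110101010 = 0x6FAA (16 bits → U+6FAA).

U+6FAA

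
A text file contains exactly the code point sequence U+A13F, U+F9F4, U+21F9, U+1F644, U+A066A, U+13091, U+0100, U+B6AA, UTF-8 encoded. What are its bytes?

EA 84 BF EF A7 B4 E2 87 B9 F0 9F 99 84 F2 A0 99 AA F0 93 82 91 C4 80 EB 9A AA

U+A13F: 3-byte form → EA 84 BF.
U+F9F4: 3-byte form → EF A7 B4.
U+21F9: 3-byte form → E2 87 B9.
U+1F644: 4-byte form → F0 9F 99 84.
U+A066A: 4-byte form → F2 A0 99 AA.
U+13091: 4-byte form → F0 93 82 91.
U+0100: 2-byte form → C4 80.
U+B6AA: 3-byte form → EB 9A AA.
Concatenated (26 bytes): EA 84 BF EF A7 B4 E2 87 B9 F0 9F 99 84 F2 A0 99 AA F0 93 82 91 C4 80 EB 9A AA.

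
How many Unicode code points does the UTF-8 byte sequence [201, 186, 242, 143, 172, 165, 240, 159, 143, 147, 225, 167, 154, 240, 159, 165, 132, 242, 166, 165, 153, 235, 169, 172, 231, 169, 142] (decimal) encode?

Byte at offset 0: 0xC9 = 11001001 → 2-byte char (#1). Advance 2.
Byte at offset 2: 0xF2 = 11110010 → 4-byte char (#2). Advance 4.
Byte at offset 6: 0xF0 = 11110000 → 4-byte char (#3). Advance 4.
Byte at offset 10: 0xE1 = 11100001 → 3-byte char (#4). Advance 3.
Byte at offset 13: 0xF0 = 11110000 → 4-byte char (#5). Advance 4.
Byte at offset 17: 0xF2 = 11110010 → 4-byte char (#6). Advance 4.
Byte at offset 21: 0xEB = 11101011 → 3-byte char (#7). Advance 3.
Byte at offset 24: 0xE7 = 11100111 → 3-byte char (#8). Advance 3.
Reached end at offset 27 after 8 code points.

8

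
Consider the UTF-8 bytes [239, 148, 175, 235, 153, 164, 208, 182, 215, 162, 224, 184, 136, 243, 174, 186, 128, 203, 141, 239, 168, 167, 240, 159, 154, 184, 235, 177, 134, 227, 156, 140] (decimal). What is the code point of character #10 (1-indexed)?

U+BC46

Offset 0: leading byte 0xEF = 11101111 → 3-byte char #1 = EF 94 AF.
Offset 3: leading byte 0xEB = 11101011 → 3-byte char #2 = EB 99 A4.
Offset 6: leading byte 0xD0 = 11010000 → 2-byte char #3 = D0 B6.
Offset 8: leading byte 0xD7 = 11010111 → 2-byte char #4 = D7 A2.
Offset 10: leading byte 0xE0 = 11100000 → 3-byte char #5 = E0 B8 88.
Offset 13: leading byte 0xF3 = 11110011 → 4-byte char #6 = F3 AE BA 80.
Offset 17: leading byte 0xCB = 11001011 → 2-byte char #7 = CB 8D.
Offset 19: leading byte 0xEF = 11101111 → 3-byte char #8 = EF A8 A7.
Offset 22: leading byte 0xF0 = 11110000 → 4-byte char #9 = F0 9F 9A B8.
Offset 26: leading byte 0xEB = 11101011 → 3-byte char #10 = EB B1 86.
Leading byte 0xEB = 11101011 matches 1110xxxx → 3-byte sequence.
Byte 1: 0xEB = 11101011, payload 1011 (4 bits).
Byte 2: 0xB1 = 10110001 (10xxxxxx ✓), payload 110001.
Byte 3: 0x86 = 10000110 (10xxxxxx ✓), payload 000110.
Concatenate: 1011110001000110 = 0xBC46 (16 bits → U+BC46).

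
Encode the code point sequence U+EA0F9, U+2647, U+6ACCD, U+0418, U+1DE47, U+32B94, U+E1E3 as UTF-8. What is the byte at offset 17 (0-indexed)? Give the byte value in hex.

U+EA0F9 → 4-byte form F3 AA 83 B9 at offsets 0–3.
U+2647 → 3-byte form E2 99 87 at offsets 4–6.
U+6ACCD → 4-byte form F1 AA B3 8D at offsets 7–10.
U+0418 → 2-byte form D0 98 at offsets 11–12.
U+1DE47 → 4-byte form F0 9D B9 87 at offsets 13–16.
U+32B94 → 4-byte form F0 B2 AE 94 at offsets 17–20.
Offset 17 falls in char 6's range; it's byte 1 of F0 B2 AE 94 = 0xF0.

0xF0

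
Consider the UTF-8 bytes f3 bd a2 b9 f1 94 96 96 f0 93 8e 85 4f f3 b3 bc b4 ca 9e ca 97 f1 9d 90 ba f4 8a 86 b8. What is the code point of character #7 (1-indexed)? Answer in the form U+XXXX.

Offset 0: leading byte 0xF3 = 11110011 → 4-byte char #1 = F3 BD A2 B9.
Offset 4: leading byte 0xF1 = 11110001 → 4-byte char #2 = F1 94 96 96.
Offset 8: leading byte 0xF0 = 11110000 → 4-byte char #3 = F0 93 8E 85.
Offset 12: leading byte 0x4F = 01001111 → 1-byte char #4 = 4F.
Offset 13: leading byte 0xF3 = 11110011 → 4-byte char #5 = F3 B3 BC B4.
Offset 17: leading byte 0xCA = 11001010 → 2-byte char #6 = CA 9E.
Offset 19: leading byte 0xCA = 11001010 → 2-byte char #7 = CA 97.
Leading byte 0xCA = 11001010 matches 110xxxxx → 2-byte sequence.
Byte 1: 0xCA = 11001010, payload 01010 (5 bits).
Byte 2: 0x97 = 10010111 (10xxxxxx ✓), payload 010111.
Concatenate: 01010010111 = 0x297 (11 bits → U+0297).

U+0297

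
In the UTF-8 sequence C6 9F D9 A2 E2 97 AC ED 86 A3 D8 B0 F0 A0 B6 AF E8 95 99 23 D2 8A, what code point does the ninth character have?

Offset 0: leading byte 0xC6 = 11000110 → 2-byte char #1 = C6 9F.
Offset 2: leading byte 0xD9 = 11011001 → 2-byte char #2 = D9 A2.
Offset 4: leading byte 0xE2 = 11100010 → 3-byte char #3 = E2 97 AC.
Offset 7: leading byte 0xED = 11101101 → 3-byte char #4 = ED 86 A3.
Offset 10: leading byte 0xD8 = 11011000 → 2-byte char #5 = D8 B0.
Offset 12: leading byte 0xF0 = 11110000 → 4-byte char #6 = F0 A0 B6 AF.
Offset 16: leading byte 0xE8 = 11101000 → 3-byte char #7 = E8 95 99.
Offset 19: leading byte 0x23 = 00100011 → 1-byte char #8 = 23.
Offset 20: leading byte 0xD2 = 11010010 → 2-byte char #9 = D2 8A.
Leading byte 0xD2 = 11010010 matches 110xxxxx → 2-byte sequence.
Byte 1: 0xD2 = 11010010, payload 10010 (5 bits).
Byte 2: 0x8A = 10001010 (10xxxxxx ✓), payload 001010.
Concatenate: 10010001010 = 0x48A (11 bits → U+048A).

U+048A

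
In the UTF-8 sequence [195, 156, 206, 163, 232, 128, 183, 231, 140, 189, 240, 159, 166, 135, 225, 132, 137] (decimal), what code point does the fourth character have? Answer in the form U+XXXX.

U+733D

Offset 0: leading byte 0xC3 = 11000011 → 2-byte char #1 = C3 9C.
Offset 2: leading byte 0xCE = 11001110 → 2-byte char #2 = CE A3.
Offset 4: leading byte 0xE8 = 11101000 → 3-byte char #3 = E8 80 B7.
Offset 7: leading byte 0xE7 = 11100111 → 3-byte char #4 = E7 8C BD.
Leading byte 0xE7 = 11100111 matches 1110xxxx → 3-byte sequence.
Byte 1: 0xE7 = 11100111, payload 0111 (4 bits).
Byte 2: 0x8C = 10001100 (10xxxxxx ✓), payload 001100.
Byte 3: 0xBD = 10111101 (10xxxxxx ✓), payload 111101.
Concatenate: 0111001100111101 = 0x733D (16 bits → U+733D).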